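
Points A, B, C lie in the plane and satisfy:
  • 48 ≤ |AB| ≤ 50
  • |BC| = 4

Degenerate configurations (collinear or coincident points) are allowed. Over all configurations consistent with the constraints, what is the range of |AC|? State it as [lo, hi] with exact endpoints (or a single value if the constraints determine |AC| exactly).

|AC| ∈ [44, 54]  (≈ [44.0000, 54.0000])

|AB| ∈ [48, 50]
|BC| ∈ {4}
|AC| ∈ [44, 54]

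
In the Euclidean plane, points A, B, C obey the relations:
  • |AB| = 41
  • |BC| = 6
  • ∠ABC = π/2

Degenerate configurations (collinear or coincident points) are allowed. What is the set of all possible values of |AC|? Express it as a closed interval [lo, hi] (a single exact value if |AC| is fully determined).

|AB| ∈ {41}
|BC| ∈ {6}
|AC| ∈ {√(1717)}

|AC| = √(1717)  (≈ 41.4367)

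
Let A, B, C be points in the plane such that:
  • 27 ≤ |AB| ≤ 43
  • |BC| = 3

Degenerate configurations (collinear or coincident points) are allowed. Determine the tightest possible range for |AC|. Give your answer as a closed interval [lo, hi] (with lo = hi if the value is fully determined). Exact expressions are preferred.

|AB| ∈ [27, 43]
|BC| ∈ {3}
|AC| ∈ [24, 46]

|AC| ∈ [24, 46]  (≈ [24.0000, 46.0000])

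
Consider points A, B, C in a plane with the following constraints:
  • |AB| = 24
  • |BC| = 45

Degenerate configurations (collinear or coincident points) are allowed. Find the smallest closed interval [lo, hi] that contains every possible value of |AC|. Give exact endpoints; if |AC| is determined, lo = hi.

|AB| ∈ {24}
|BC| ∈ {45}
|AC| ∈ [21, 69]

|AC| ∈ [21, 69]  (≈ [21.0000, 69.0000])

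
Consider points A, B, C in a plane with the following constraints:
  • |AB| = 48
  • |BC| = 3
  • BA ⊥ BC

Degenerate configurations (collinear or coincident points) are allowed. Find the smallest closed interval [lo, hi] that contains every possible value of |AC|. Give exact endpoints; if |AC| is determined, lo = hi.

|AB| ∈ {48}
|BC| ∈ {3}
|AC| ∈ {3·√(257)}

|AC| = 3·√(257)  (≈ 48.0937)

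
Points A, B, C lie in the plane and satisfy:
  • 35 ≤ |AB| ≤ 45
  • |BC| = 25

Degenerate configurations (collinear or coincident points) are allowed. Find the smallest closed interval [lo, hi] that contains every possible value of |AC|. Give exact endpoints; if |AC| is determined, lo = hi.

|AC| ∈ [10, 70]  (≈ [10.0000, 70.0000])

|AB| ∈ [35, 45]
|BC| ∈ {25}
|AC| ∈ [10, 70]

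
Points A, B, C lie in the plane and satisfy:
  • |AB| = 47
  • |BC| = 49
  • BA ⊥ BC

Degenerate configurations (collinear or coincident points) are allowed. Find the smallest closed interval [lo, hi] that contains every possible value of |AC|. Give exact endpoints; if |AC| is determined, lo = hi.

|AC| = √(4610)  (≈ 67.8970)

|AB| ∈ {47}
|BC| ∈ {49}
|AC| ∈ {√(4610)}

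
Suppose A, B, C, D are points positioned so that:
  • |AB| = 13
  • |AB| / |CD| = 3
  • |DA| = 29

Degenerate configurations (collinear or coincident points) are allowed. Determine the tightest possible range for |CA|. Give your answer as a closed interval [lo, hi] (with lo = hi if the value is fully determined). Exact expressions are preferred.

|CA| ∈ [74/3, 100/3]  (≈ [24.6667, 33.3333])

|AB| ∈ {13}
|AD| ∈ {29}
|CD| ∈ {13/3}
|BD| ∈ [16, 42]
|AC| ∈ [74/3, 100/3]
|BC| ∈ [35/3, 139/3]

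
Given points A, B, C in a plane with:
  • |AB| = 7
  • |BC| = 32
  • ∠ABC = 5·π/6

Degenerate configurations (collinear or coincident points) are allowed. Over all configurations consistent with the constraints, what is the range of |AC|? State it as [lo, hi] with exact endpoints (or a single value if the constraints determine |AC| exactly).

|AB| ∈ {7}
|BC| ∈ {32}
|AC| ∈ {√(224·√(3) + 1073)}

|AC| = √(224·√(3) + 1073)  (≈ 38.2228)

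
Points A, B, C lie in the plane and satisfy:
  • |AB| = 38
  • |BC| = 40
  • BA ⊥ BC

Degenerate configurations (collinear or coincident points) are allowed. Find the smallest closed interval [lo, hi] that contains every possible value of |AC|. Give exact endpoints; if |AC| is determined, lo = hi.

|AC| = 2·√(761)  (≈ 55.1725)

|AB| ∈ {38}
|BC| ∈ {40}
|AC| ∈ {2·√(761)}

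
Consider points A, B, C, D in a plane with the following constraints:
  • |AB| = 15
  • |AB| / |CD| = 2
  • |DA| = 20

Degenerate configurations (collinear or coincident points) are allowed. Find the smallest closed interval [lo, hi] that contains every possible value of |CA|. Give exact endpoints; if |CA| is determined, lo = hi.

|AB| ∈ {15}
|AD| ∈ {20}
|CD| ∈ {15/2}
|BD| ∈ [5, 35]
|AC| ∈ [25/2, 55/2]
|BC| ∈ [0, 85/2]

|CA| ∈ [25/2, 55/2]  (≈ [12.5000, 27.5000])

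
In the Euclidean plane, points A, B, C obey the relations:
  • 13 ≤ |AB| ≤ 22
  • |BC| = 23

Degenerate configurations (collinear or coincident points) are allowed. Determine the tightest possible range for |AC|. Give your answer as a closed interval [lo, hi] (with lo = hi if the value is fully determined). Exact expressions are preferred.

|AC| ∈ [1, 45]  (≈ [1.0000, 45.0000])

|AB| ∈ [13, 22]
|BC| ∈ {23}
|AC| ∈ [1, 45]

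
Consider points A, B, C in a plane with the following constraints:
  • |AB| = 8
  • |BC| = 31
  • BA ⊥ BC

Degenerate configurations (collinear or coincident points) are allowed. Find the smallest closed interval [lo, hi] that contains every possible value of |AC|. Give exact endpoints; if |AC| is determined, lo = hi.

|AC| = 5·√(41)  (≈ 32.0156)

|AB| ∈ {8}
|BC| ∈ {31}
|AC| ∈ {5·√(41)}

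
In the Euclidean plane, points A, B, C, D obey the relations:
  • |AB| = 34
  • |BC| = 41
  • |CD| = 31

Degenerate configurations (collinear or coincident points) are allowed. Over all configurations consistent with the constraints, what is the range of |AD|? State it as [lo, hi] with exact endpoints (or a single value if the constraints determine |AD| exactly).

|AD| ∈ [0, 106]  (≈ [0.0000, 106.0000])

|AB| ∈ {34}
|BC| ∈ {41}
|CD| ∈ {31}
|AC| ∈ [7, 75]
|BD| ∈ [10, 72]
|AD| ∈ [0, 106]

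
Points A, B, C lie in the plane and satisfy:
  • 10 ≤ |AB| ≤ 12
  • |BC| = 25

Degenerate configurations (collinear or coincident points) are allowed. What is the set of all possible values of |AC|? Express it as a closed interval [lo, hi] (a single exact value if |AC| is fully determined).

|AB| ∈ [10, 12]
|BC| ∈ {25}
|AC| ∈ [13, 37]

|AC| ∈ [13, 37]  (≈ [13.0000, 37.0000])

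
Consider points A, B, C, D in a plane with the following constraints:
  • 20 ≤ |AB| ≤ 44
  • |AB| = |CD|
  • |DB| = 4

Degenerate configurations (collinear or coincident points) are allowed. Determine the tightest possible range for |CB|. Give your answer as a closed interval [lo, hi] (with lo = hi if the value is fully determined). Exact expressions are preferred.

|AB| ∈ [20, 44]
|BD| ∈ {4}
|CD| ∈ [20, 44]
|AD| ∈ [16, 48]
|BC| ∈ [16, 48]
|AC| ∈ [0, 92]

|CB| ∈ [16, 48]  (≈ [16.0000, 48.0000])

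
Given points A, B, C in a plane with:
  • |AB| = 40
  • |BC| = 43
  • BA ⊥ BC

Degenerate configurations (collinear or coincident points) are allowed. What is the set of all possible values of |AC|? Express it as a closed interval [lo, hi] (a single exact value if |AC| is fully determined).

|AC| = √(3449)  (≈ 58.7282)

|AB| ∈ {40}
|BC| ∈ {43}
|AC| ∈ {√(3449)}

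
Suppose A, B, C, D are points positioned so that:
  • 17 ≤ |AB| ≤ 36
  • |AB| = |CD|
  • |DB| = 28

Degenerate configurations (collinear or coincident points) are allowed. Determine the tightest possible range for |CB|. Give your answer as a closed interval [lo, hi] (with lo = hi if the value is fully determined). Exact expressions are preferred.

|CB| ∈ [0, 64]  (≈ [0.0000, 64.0000])

|AB| ∈ [17, 36]
|BD| ∈ {28}
|CD| ∈ [17, 36]
|AD| ∈ [0, 64]
|BC| ∈ [0, 64]
|AC| ∈ [0, 100]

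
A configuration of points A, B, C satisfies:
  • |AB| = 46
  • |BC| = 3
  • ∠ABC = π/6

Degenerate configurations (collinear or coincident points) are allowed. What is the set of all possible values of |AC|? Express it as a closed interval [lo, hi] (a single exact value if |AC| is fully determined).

|AB| ∈ {46}
|BC| ∈ {3}
|AC| ∈ {√(2125 - 138·√(3))}

|AC| = √(2125 - 138·√(3))  (≈ 43.4278)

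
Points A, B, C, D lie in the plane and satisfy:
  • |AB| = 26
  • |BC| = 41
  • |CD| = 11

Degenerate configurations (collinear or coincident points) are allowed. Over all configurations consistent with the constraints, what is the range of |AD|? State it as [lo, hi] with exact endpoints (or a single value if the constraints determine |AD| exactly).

|AD| ∈ [4, 78]  (≈ [4.0000, 78.0000])

|AB| ∈ {26}
|BC| ∈ {41}
|CD| ∈ {11}
|AC| ∈ [15, 67]
|BD| ∈ [30, 52]
|AD| ∈ [4, 78]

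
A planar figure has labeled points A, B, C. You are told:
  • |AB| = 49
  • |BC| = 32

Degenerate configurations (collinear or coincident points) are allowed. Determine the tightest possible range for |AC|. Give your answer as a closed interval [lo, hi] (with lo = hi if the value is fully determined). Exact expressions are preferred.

|AC| ∈ [17, 81]  (≈ [17.0000, 81.0000])

|AB| ∈ {49}
|BC| ∈ {32}
|AC| ∈ [17, 81]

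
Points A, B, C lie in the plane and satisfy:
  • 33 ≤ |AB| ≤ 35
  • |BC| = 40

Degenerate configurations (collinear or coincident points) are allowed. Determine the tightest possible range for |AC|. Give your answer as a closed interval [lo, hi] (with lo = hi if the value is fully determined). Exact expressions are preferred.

|AC| ∈ [5, 75]  (≈ [5.0000, 75.0000])

|AB| ∈ [33, 35]
|BC| ∈ {40}
|AC| ∈ [5, 75]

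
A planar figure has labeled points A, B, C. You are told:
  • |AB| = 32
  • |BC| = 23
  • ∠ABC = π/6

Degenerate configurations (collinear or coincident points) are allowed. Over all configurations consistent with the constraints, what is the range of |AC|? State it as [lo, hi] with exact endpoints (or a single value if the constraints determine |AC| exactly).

|AC| = √(1553 - 736·√(3))  (≈ 16.6796)

|AB| ∈ {32}
|BC| ∈ {23}
|AC| ∈ {√(1553 - 736·√(3))}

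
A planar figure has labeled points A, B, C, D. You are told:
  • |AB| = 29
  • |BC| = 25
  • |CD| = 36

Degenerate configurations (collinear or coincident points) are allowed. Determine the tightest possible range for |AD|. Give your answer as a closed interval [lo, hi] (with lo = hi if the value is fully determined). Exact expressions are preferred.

|AD| ∈ [0, 90]  (≈ [0.0000, 90.0000])

|AB| ∈ {29}
|BC| ∈ {25}
|CD| ∈ {36}
|AC| ∈ [4, 54]
|BD| ∈ [11, 61]
|AD| ∈ [0, 90]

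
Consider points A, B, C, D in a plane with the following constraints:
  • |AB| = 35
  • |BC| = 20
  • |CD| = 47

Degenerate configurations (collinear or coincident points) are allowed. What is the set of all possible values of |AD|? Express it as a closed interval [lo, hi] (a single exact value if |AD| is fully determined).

|AB| ∈ {35}
|BC| ∈ {20}
|CD| ∈ {47}
|AC| ∈ [15, 55]
|BD| ∈ [27, 67]
|AD| ∈ [0, 102]

|AD| ∈ [0, 102]  (≈ [0.0000, 102.0000])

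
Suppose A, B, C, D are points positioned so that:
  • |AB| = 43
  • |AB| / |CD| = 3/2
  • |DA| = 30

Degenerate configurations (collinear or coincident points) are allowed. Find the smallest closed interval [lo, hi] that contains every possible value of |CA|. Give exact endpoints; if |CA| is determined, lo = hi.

|AB| ∈ {43}
|AD| ∈ {30}
|CD| ∈ {86/3}
|BD| ∈ [13, 73]
|AC| ∈ [4/3, 176/3]
|BC| ∈ [0, 305/3]

|CA| ∈ [4/3, 176/3]  (≈ [1.3333, 58.6667])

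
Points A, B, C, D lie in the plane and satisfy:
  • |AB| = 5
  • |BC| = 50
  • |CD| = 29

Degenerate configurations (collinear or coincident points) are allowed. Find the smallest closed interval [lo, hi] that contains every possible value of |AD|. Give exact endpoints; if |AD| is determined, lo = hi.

|AD| ∈ [16, 84]  (≈ [16.0000, 84.0000])

|AB| ∈ {5}
|BC| ∈ {50}
|CD| ∈ {29}
|AC| ∈ [45, 55]
|BD| ∈ [21, 79]
|AD| ∈ [16, 84]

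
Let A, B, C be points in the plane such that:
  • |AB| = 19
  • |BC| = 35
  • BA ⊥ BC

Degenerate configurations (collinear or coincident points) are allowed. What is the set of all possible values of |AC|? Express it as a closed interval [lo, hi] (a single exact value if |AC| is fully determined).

|AB| ∈ {19}
|BC| ∈ {35}
|AC| ∈ {√(1586)}

|AC| = √(1586)  (≈ 39.8246)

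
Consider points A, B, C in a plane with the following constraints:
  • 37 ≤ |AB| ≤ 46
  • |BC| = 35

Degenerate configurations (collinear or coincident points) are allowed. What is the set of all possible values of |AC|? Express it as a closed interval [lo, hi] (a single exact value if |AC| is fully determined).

|AB| ∈ [37, 46]
|BC| ∈ {35}
|AC| ∈ [2, 81]

|AC| ∈ [2, 81]  (≈ [2.0000, 81.0000])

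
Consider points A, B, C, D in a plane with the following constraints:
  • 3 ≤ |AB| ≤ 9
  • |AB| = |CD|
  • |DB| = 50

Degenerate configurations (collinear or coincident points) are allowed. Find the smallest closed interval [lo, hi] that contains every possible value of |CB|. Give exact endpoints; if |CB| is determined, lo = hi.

|CB| ∈ [41, 59]  (≈ [41.0000, 59.0000])

|AB| ∈ [3, 9]
|BD| ∈ {50}
|CD| ∈ [3, 9]
|AD| ∈ [41, 59]
|BC| ∈ [41, 59]
|AC| ∈ [32, 68]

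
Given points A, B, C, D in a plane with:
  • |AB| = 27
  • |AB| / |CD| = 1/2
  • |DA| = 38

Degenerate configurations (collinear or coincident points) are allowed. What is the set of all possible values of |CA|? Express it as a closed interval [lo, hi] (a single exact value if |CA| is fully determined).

|CA| ∈ [16, 92]  (≈ [16.0000, 92.0000])

|AB| ∈ {27}
|AD| ∈ {38}
|CD| ∈ {54}
|BD| ∈ [11, 65]
|AC| ∈ [16, 92]
|BC| ∈ [0, 119]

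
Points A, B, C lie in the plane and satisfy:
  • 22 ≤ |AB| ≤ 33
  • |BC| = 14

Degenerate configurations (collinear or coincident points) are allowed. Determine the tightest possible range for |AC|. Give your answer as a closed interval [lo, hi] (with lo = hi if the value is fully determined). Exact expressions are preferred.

|AB| ∈ [22, 33]
|BC| ∈ {14}
|AC| ∈ [8, 47]

|AC| ∈ [8, 47]  (≈ [8.0000, 47.0000])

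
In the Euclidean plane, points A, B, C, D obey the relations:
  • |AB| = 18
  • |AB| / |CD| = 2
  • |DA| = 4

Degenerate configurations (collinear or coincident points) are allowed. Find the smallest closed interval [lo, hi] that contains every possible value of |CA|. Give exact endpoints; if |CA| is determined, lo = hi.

|AB| ∈ {18}
|AD| ∈ {4}
|CD| ∈ {9}
|BD| ∈ [14, 22]
|AC| ∈ [5, 13]
|BC| ∈ [5, 31]

|CA| ∈ [5, 13]  (≈ [5.0000, 13.0000])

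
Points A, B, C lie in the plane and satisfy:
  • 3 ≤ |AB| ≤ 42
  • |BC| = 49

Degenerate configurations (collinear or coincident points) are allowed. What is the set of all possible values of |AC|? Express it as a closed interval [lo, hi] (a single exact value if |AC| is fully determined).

|AC| ∈ [7, 91]  (≈ [7.0000, 91.0000])

|AB| ∈ [3, 42]
|BC| ∈ {49}
|AC| ∈ [7, 91]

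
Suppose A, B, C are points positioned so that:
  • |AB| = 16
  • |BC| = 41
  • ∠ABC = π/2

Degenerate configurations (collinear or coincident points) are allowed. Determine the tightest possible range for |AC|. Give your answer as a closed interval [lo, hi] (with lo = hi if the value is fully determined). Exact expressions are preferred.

|AC| = √(1937)  (≈ 44.0114)

|AB| ∈ {16}
|BC| ∈ {41}
|AC| ∈ {√(1937)}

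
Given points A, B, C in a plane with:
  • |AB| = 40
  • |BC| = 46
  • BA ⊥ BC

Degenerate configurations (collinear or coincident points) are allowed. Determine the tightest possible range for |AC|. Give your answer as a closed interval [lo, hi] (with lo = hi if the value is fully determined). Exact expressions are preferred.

|AC| = 2·√(929)  (≈ 60.9590)

|AB| ∈ {40}
|BC| ∈ {46}
|AC| ∈ {2·√(929)}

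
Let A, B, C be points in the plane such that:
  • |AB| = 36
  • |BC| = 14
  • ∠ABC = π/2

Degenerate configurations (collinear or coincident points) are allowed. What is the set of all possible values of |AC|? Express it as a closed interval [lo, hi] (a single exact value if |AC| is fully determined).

|AC| = 2·√(373)  (≈ 38.6264)

|AB| ∈ {36}
|BC| ∈ {14}
|AC| ∈ {2·√(373)}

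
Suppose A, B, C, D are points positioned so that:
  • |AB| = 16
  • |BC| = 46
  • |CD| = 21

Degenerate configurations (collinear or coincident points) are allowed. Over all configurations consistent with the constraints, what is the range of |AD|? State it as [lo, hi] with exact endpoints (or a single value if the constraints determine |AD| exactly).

|AD| ∈ [9, 83]  (≈ [9.0000, 83.0000])

|AB| ∈ {16}
|BC| ∈ {46}
|CD| ∈ {21}
|AC| ∈ [30, 62]
|BD| ∈ [25, 67]
|AD| ∈ [9, 83]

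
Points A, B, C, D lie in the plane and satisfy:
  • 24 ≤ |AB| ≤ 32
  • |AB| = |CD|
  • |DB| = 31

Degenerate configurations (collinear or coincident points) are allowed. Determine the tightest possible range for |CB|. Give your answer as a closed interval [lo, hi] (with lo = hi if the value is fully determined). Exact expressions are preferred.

|CB| ∈ [0, 63]  (≈ [0.0000, 63.0000])

|AB| ∈ [24, 32]
|BD| ∈ {31}
|CD| ∈ [24, 32]
|AD| ∈ [0, 63]
|BC| ∈ [0, 63]
|AC| ∈ [0, 95]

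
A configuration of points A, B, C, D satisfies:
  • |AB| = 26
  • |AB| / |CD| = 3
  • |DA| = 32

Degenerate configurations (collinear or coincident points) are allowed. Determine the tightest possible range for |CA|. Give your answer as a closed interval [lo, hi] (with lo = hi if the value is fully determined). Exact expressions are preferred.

|AB| ∈ {26}
|AD| ∈ {32}
|CD| ∈ {26/3}
|BD| ∈ [6, 58]
|AC| ∈ [70/3, 122/3]
|BC| ∈ [0, 200/3]

|CA| ∈ [70/3, 122/3]  (≈ [23.3333, 40.6667])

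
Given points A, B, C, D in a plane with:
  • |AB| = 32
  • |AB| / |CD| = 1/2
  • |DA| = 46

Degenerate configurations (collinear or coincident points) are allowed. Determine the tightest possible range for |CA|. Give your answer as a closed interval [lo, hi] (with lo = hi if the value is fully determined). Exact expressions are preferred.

|CA| ∈ [18, 110]  (≈ [18.0000, 110.0000])

|AB| ∈ {32}
|AD| ∈ {46}
|CD| ∈ {64}
|BD| ∈ [14, 78]
|AC| ∈ [18, 110]
|BC| ∈ [0, 142]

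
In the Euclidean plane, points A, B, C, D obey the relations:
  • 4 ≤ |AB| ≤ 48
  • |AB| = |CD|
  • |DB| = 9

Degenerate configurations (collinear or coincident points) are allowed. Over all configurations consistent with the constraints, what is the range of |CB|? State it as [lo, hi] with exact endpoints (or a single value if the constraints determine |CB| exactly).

|AB| ∈ [4, 48]
|BD| ∈ {9}
|CD| ∈ [4, 48]
|AD| ∈ [0, 57]
|BC| ∈ [0, 57]
|AC| ∈ [0, 105]

|CB| ∈ [0, 57]  (≈ [0.0000, 57.0000])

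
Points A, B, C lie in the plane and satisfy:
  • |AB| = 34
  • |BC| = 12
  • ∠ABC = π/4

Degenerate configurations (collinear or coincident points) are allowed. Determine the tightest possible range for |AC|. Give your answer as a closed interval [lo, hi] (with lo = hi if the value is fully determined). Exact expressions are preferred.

|AC| = 2·√(325 - 102·√(2))  (≈ 26.8887)

|AB| ∈ {34}
|BC| ∈ {12}
|AC| ∈ {2·√(325 - 102·√(2))}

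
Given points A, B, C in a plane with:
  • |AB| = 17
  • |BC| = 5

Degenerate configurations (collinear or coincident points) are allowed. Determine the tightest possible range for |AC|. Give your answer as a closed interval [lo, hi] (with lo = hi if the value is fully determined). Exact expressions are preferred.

|AB| ∈ {17}
|BC| ∈ {5}
|AC| ∈ [12, 22]

|AC| ∈ [12, 22]  (≈ [12.0000, 22.0000])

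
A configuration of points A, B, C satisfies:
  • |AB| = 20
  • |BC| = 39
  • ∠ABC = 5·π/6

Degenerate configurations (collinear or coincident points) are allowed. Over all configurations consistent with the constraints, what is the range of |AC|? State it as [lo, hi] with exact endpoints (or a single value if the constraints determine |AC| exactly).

|AC| = √(780·√(3) + 1921)  (≈ 57.2014)

|AB| ∈ {20}
|BC| ∈ {39}
|AC| ∈ {√(780·√(3) + 1921)}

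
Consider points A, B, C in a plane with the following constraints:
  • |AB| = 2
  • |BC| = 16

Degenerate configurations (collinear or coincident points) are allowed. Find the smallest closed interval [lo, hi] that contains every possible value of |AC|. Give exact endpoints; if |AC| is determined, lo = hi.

|AC| ∈ [14, 18]  (≈ [14.0000, 18.0000])

|AB| ∈ {2}
|BC| ∈ {16}
|AC| ∈ [14, 18]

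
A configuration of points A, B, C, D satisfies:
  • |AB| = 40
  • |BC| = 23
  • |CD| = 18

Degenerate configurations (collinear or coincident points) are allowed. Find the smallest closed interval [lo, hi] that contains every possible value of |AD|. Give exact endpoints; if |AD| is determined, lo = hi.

|AD| ∈ [0, 81]  (≈ [0.0000, 81.0000])

|AB| ∈ {40}
|BC| ∈ {23}
|CD| ∈ {18}
|AC| ∈ [17, 63]
|BD| ∈ [5, 41]
|AD| ∈ [0, 81]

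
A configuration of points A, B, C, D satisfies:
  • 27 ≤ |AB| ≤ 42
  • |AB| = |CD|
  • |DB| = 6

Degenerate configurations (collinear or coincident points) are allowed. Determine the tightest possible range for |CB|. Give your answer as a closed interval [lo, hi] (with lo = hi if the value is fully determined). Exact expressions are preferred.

|CB| ∈ [21, 48]  (≈ [21.0000, 48.0000])

|AB| ∈ [27, 42]
|BD| ∈ {6}
|CD| ∈ [27, 42]
|AD| ∈ [21, 48]
|BC| ∈ [21, 48]
|AC| ∈ [0, 90]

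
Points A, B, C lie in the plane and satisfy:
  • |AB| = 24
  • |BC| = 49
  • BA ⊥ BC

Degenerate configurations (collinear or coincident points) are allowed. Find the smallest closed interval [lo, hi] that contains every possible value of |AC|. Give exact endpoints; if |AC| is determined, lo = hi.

|AC| = √(2977)  (≈ 54.5619)

|AB| ∈ {24}
|BC| ∈ {49}
|AC| ∈ {√(2977)}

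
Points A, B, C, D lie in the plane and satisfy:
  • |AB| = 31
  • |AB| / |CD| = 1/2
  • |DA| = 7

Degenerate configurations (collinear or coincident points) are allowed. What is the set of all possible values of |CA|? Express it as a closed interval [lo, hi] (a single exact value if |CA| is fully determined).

|AB| ∈ {31}
|AD| ∈ {7}
|CD| ∈ {62}
|BD| ∈ [24, 38]
|AC| ∈ [55, 69]
|BC| ∈ [24, 100]

|CA| ∈ [55, 69]  (≈ [55.0000, 69.0000])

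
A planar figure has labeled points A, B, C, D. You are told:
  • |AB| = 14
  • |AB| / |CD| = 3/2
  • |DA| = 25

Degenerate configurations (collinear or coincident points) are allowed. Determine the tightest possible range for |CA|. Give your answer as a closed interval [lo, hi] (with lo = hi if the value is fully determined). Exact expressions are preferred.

|AB| ∈ {14}
|AD| ∈ {25}
|CD| ∈ {28/3}
|BD| ∈ [11, 39]
|AC| ∈ [47/3, 103/3]
|BC| ∈ [5/3, 145/3]

|CA| ∈ [47/3, 103/3]  (≈ [15.6667, 34.3333])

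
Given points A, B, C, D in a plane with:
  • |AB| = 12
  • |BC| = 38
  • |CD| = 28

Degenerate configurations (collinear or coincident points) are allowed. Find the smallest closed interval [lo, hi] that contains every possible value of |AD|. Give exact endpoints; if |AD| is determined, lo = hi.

|AB| ∈ {12}
|BC| ∈ {38}
|CD| ∈ {28}
|AC| ∈ [26, 50]
|BD| ∈ [10, 66]
|AD| ∈ [0, 78]

|AD| ∈ [0, 78]  (≈ [0.0000, 78.0000])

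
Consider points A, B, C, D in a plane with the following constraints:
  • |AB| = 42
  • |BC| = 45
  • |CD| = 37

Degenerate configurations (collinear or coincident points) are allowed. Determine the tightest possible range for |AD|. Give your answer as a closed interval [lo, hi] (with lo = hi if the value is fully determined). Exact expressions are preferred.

|AD| ∈ [0, 124]  (≈ [0.0000, 124.0000])

|AB| ∈ {42}
|BC| ∈ {45}
|CD| ∈ {37}
|AC| ∈ [3, 87]
|BD| ∈ [8, 82]
|AD| ∈ [0, 124]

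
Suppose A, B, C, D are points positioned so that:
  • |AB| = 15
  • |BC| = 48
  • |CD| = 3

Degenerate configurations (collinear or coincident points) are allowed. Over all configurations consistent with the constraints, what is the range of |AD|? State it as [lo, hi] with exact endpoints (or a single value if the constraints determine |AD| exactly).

|AB| ∈ {15}
|BC| ∈ {48}
|CD| ∈ {3}
|AC| ∈ [33, 63]
|BD| ∈ [45, 51]
|AD| ∈ [30, 66]

|AD| ∈ [30, 66]  (≈ [30.0000, 66.0000])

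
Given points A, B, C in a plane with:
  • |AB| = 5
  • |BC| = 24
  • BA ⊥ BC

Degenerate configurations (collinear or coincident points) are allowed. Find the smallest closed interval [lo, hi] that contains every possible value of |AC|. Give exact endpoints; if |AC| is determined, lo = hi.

|AC| = √(601)  (≈ 24.5153)

|AB| ∈ {5}
|BC| ∈ {24}
|AC| ∈ {√(601)}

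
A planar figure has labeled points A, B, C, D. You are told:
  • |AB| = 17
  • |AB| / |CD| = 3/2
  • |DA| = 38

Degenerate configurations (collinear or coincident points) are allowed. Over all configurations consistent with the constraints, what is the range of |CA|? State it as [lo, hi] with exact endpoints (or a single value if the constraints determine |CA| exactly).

|AB| ∈ {17}
|AD| ∈ {38}
|CD| ∈ {34/3}
|BD| ∈ [21, 55]
|AC| ∈ [80/3, 148/3]
|BC| ∈ [29/3, 199/3]

|CA| ∈ [80/3, 148/3]  (≈ [26.6667, 49.3333])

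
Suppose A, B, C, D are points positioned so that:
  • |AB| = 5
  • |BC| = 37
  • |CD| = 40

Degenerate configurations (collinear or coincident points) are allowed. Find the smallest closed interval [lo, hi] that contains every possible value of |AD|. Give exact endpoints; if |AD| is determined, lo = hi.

|AD| ∈ [0, 82]  (≈ [0.0000, 82.0000])

|AB| ∈ {5}
|BC| ∈ {37}
|CD| ∈ {40}
|AC| ∈ [32, 42]
|BD| ∈ [3, 77]
|AD| ∈ [0, 82]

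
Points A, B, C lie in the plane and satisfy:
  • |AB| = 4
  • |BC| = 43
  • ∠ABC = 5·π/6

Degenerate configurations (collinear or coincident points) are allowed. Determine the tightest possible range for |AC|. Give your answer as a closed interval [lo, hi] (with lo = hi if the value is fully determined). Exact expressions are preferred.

|AB| ∈ {4}
|BC| ∈ {43}
|AC| ∈ {√(172·√(3) + 1865)}

|AC| = √(172·√(3) + 1865)  (≈ 46.5071)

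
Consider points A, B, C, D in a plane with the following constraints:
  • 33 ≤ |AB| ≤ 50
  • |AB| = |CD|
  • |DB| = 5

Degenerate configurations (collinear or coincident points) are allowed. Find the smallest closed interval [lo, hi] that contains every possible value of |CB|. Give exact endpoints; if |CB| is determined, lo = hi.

|CB| ∈ [28, 55]  (≈ [28.0000, 55.0000])

|AB| ∈ [33, 50]
|BD| ∈ {5}
|CD| ∈ [33, 50]
|AD| ∈ [28, 55]
|BC| ∈ [28, 55]
|AC| ∈ [0, 105]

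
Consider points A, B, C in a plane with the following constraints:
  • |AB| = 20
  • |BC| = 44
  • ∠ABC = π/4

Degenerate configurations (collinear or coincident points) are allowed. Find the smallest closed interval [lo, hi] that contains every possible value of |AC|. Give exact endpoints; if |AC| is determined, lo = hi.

|AB| ∈ {20}
|BC| ∈ {44}
|AC| ∈ {4·√(146 - 55·√(2))}

|AC| = 4·√(146 - 55·√(2))  (≈ 33.0377)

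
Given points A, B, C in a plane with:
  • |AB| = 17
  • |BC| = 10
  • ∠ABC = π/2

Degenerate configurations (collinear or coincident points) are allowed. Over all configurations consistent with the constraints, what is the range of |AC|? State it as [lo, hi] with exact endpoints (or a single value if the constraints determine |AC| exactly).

|AB| ∈ {17}
|BC| ∈ {10}
|AC| ∈ {√(389)}

|AC| = √(389)  (≈ 19.7231)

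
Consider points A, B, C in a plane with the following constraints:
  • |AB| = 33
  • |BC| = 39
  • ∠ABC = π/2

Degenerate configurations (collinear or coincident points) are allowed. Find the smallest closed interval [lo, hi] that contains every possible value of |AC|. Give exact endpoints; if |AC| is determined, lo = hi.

|AC| = 3·√(290)  (≈ 51.0882)

|AB| ∈ {33}
|BC| ∈ {39}
|AC| ∈ {3·√(290)}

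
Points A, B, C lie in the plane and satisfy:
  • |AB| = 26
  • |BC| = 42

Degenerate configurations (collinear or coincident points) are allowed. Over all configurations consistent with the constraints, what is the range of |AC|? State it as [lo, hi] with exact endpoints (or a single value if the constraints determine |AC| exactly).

|AC| ∈ [16, 68]  (≈ [16.0000, 68.0000])

|AB| ∈ {26}
|BC| ∈ {42}
|AC| ∈ [16, 68]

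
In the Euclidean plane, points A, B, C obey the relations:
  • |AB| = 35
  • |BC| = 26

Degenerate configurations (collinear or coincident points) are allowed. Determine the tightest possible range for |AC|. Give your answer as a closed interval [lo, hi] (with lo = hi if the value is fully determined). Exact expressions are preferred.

|AC| ∈ [9, 61]  (≈ [9.0000, 61.0000])

|AB| ∈ {35}
|BC| ∈ {26}
|AC| ∈ [9, 61]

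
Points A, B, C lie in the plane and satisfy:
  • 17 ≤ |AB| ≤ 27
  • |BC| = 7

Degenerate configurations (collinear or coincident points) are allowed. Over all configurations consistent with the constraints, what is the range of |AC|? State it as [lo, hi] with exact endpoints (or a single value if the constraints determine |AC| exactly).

|AB| ∈ [17, 27]
|BC| ∈ {7}
|AC| ∈ [10, 34]

|AC| ∈ [10, 34]  (≈ [10.0000, 34.0000])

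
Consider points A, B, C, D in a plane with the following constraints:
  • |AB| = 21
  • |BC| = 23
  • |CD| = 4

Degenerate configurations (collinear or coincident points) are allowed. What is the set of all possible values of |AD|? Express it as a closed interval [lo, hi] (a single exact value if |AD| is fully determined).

|AD| ∈ [0, 48]  (≈ [0.0000, 48.0000])

|AB| ∈ {21}
|BC| ∈ {23}
|CD| ∈ {4}
|AC| ∈ [2, 44]
|BD| ∈ [19, 27]
|AD| ∈ [0, 48]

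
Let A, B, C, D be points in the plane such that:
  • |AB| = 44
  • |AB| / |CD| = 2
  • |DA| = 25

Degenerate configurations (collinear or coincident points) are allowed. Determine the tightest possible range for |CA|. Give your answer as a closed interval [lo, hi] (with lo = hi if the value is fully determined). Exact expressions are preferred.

|CA| ∈ [3, 47]  (≈ [3.0000, 47.0000])

|AB| ∈ {44}
|AD| ∈ {25}
|CD| ∈ {22}
|BD| ∈ [19, 69]
|AC| ∈ [3, 47]
|BC| ∈ [0, 91]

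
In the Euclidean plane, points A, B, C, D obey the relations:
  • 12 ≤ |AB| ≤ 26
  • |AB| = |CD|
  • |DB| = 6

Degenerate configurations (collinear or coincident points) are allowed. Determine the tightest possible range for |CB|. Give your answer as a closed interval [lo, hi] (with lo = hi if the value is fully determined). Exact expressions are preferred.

|AB| ∈ [12, 26]
|BD| ∈ {6}
|CD| ∈ [12, 26]
|AD| ∈ [6, 32]
|BC| ∈ [6, 32]
|AC| ∈ [0, 58]

|CB| ∈ [6, 32]  (≈ [6.0000, 32.0000])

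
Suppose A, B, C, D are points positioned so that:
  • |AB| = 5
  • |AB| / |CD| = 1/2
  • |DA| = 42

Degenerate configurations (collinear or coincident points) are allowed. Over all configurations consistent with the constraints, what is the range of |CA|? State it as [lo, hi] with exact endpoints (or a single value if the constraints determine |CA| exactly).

|AB| ∈ {5}
|AD| ∈ {42}
|CD| ∈ {10}
|BD| ∈ [37, 47]
|AC| ∈ [32, 52]
|BC| ∈ [27, 57]

|CA| ∈ [32, 52]  (≈ [32.0000, 52.0000])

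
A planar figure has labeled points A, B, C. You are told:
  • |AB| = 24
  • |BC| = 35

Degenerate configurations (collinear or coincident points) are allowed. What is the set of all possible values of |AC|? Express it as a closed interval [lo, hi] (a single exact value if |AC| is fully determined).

|AC| ∈ [11, 59]  (≈ [11.0000, 59.0000])

|AB| ∈ {24}
|BC| ∈ {35}
|AC| ∈ [11, 59]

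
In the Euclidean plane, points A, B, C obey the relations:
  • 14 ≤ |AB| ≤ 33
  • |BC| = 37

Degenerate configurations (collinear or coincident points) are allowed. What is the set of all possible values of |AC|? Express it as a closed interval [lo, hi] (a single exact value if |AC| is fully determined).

|AB| ∈ [14, 33]
|BC| ∈ {37}
|AC| ∈ [4, 70]

|AC| ∈ [4, 70]  (≈ [4.0000, 70.0000])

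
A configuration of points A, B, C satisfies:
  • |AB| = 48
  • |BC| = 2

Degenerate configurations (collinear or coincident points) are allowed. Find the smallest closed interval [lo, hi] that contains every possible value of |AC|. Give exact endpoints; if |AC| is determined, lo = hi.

|AB| ∈ {48}
|BC| ∈ {2}
|AC| ∈ [46, 50]

|AC| ∈ [46, 50]  (≈ [46.0000, 50.0000])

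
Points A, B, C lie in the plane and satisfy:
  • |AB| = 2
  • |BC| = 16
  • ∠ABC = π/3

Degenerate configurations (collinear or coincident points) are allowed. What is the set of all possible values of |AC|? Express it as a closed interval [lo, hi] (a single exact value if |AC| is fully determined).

|AC| = 2·√(57)  (≈ 15.0997)

|AB| ∈ {2}
|BC| ∈ {16}
|AC| ∈ {2·√(57)}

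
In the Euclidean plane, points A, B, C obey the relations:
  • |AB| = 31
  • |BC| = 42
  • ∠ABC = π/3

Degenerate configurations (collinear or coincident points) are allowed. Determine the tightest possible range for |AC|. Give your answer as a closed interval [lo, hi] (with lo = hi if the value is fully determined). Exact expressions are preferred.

|AC| = √(1423)  (≈ 37.7227)

|AB| ∈ {31}
|BC| ∈ {42}
|AC| ∈ {√(1423)}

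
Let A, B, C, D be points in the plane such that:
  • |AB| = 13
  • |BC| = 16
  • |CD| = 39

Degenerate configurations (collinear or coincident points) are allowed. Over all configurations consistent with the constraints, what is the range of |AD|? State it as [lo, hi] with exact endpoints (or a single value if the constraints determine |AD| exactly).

|AB| ∈ {13}
|BC| ∈ {16}
|CD| ∈ {39}
|AC| ∈ [3, 29]
|BD| ∈ [23, 55]
|AD| ∈ [10, 68]

|AD| ∈ [10, 68]  (≈ [10.0000, 68.0000])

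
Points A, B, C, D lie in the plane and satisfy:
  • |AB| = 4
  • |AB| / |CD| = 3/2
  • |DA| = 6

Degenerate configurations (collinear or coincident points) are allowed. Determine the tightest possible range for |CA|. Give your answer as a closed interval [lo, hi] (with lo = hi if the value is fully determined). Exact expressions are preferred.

|CA| ∈ [10/3, 26/3]  (≈ [3.3333, 8.6667])

|AB| ∈ {4}
|AD| ∈ {6}
|CD| ∈ {8/3}
|BD| ∈ [2, 10]
|AC| ∈ [10/3, 26/3]
|BC| ∈ [0, 38/3]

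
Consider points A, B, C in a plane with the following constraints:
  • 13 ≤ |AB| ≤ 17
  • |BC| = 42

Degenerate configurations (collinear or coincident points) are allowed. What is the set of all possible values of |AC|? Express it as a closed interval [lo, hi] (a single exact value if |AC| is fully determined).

|AB| ∈ [13, 17]
|BC| ∈ {42}
|AC| ∈ [25, 59]

|AC| ∈ [25, 59]  (≈ [25.0000, 59.0000])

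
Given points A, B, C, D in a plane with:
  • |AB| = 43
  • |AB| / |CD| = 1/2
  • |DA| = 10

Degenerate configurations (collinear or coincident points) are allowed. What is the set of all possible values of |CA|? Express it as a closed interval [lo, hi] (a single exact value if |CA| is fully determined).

|CA| ∈ [76, 96]  (≈ [76.0000, 96.0000])

|AB| ∈ {43}
|AD| ∈ {10}
|CD| ∈ {86}
|BD| ∈ [33, 53]
|AC| ∈ [76, 96]
|BC| ∈ [33, 139]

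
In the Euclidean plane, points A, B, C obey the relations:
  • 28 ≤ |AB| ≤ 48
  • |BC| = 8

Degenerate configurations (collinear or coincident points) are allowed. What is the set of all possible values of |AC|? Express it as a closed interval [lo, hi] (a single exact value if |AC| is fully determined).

|AC| ∈ [20, 56]  (≈ [20.0000, 56.0000])

|AB| ∈ [28, 48]
|BC| ∈ {8}
|AC| ∈ [20, 56]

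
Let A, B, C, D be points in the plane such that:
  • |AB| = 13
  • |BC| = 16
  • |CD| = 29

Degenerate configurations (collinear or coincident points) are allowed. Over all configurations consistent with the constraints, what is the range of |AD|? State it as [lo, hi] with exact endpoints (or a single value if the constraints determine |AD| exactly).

|AD| ∈ [0, 58]  (≈ [0.0000, 58.0000])

|AB| ∈ {13}
|BC| ∈ {16}
|CD| ∈ {29}
|AC| ∈ [3, 29]
|BD| ∈ [13, 45]
|AD| ∈ [0, 58]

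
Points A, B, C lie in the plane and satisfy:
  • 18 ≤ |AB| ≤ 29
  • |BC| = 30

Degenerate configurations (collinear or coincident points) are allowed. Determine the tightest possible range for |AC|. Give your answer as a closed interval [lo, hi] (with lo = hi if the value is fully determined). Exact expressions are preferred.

|AC| ∈ [1, 59]  (≈ [1.0000, 59.0000])

|AB| ∈ [18, 29]
|BC| ∈ {30}
|AC| ∈ [1, 59]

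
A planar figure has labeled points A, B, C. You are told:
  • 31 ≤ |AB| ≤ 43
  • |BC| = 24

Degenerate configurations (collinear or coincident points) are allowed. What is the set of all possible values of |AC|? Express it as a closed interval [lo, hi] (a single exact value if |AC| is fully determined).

|AB| ∈ [31, 43]
|BC| ∈ {24}
|AC| ∈ [7, 67]

|AC| ∈ [7, 67]  (≈ [7.0000, 67.0000])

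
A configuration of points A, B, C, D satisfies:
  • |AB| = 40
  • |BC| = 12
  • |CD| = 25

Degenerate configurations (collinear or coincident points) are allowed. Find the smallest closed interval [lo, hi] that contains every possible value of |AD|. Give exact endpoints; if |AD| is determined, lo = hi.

|AD| ∈ [3, 77]  (≈ [3.0000, 77.0000])

|AB| ∈ {40}
|BC| ∈ {12}
|CD| ∈ {25}
|AC| ∈ [28, 52]
|BD| ∈ [13, 37]
|AD| ∈ [3, 77]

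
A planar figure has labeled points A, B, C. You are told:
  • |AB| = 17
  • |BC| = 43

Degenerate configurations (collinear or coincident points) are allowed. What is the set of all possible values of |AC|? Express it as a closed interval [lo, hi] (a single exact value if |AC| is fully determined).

|AC| ∈ [26, 60]  (≈ [26.0000, 60.0000])

|AB| ∈ {17}
|BC| ∈ {43}
|AC| ∈ [26, 60]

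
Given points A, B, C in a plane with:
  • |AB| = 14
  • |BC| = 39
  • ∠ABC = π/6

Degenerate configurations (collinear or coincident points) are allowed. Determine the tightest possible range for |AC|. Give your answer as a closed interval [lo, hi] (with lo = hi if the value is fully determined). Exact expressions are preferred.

|AB| ∈ {14}
|BC| ∈ {39}
|AC| ∈ {√(1717 - 546·√(3))}

|AC| = √(1717 - 546·√(3))  (≈ 27.7723)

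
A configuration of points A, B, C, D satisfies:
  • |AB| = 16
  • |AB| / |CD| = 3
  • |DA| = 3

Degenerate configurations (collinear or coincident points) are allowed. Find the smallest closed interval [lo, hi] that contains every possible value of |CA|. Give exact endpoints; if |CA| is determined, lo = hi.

|CA| ∈ [7/3, 25/3]  (≈ [2.3333, 8.3333])

|AB| ∈ {16}
|AD| ∈ {3}
|CD| ∈ {16/3}
|BD| ∈ [13, 19]
|AC| ∈ [7/3, 25/3]
|BC| ∈ [23/3, 73/3]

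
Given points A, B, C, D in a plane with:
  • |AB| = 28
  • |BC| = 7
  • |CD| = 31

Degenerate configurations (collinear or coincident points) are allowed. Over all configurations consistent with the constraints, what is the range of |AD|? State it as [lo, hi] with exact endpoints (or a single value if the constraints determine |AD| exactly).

|AB| ∈ {28}
|BC| ∈ {7}
|CD| ∈ {31}
|AC| ∈ [21, 35]
|BD| ∈ [24, 38]
|AD| ∈ [0, 66]

|AD| ∈ [0, 66]  (≈ [0.0000, 66.0000])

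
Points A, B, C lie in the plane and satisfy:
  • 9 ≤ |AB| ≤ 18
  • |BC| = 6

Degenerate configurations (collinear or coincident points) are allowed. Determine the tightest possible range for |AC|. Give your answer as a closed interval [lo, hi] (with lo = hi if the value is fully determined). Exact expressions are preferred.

|AB| ∈ [9, 18]
|BC| ∈ {6}
|AC| ∈ [3, 24]

|AC| ∈ [3, 24]  (≈ [3.0000, 24.0000])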